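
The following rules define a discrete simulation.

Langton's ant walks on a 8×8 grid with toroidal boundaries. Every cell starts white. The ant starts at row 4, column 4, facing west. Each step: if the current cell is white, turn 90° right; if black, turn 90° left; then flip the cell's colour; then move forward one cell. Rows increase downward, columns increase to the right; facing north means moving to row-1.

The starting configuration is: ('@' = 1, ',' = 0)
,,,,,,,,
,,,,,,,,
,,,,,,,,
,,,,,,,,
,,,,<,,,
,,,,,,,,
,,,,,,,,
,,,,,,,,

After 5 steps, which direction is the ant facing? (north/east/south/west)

0) ,,,,,,,,
,,,,,,,,
,,,,,,,,
,,,,,,,,
,,,,<,,,
,,,,,,,,
,,,,,,,,
,,,,,,,,
1) ,,,,,,,,
,,,,,,,,
,,,,,,,,
,,,,^,,,
,,,,@,,,
,,,,,,,,
,,,,,,,,
,,,,,,,,
2) ,,,,,,,,
,,,,,,,,
,,,,,,,,
,,,,@>,,
,,,,@,,,
,,,,,,,,
,,,,,,,,
,,,,,,,,
3) ,,,,,,,,
,,,,,,,,
,,,,,,,,
,,,,@@,,
,,,,@v,,
,,,,,,,,
,,,,,,,,
,,,,,,,,
4) ,,,,,,,,
,,,,,,,,
,,,,,,,,
,,,,@@,,
,,,,<@,,
,,,,,,,,
,,,,,,,,
,,,,,,,,
5) ,,,,,,,,
,,,,,,,,
,,,,,,,,
,,,,@@,,
,,,,,@,,
,,,,v,,,
,,,,,,,,
,,,,,,,,

south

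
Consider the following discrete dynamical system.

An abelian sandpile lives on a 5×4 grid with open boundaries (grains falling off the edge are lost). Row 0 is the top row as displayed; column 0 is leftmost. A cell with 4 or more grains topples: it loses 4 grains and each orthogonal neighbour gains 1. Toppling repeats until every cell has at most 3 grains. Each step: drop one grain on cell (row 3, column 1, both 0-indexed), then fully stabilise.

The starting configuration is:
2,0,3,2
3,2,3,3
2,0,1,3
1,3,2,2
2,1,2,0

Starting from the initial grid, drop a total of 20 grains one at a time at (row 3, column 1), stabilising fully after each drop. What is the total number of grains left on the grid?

gen 0: 2,0,3,2
3,2,3,3
2,0,1,3
1,3,2,2
2,1,2,0
gen 1: 2,0,3,2
3,2,3,3
2,1,1,3
2,0,3,2
2,2,2,0
gen 2: 2,0,3,2
3,2,3,3
2,1,1,3
2,1,3,2
2,2,2,0
gen 3: 2,0,3,2
3,2,3,3
2,1,1,3
2,2,3,2
2,2,2,0
gen 4: 2,0,3,2
3,2,3,3
2,1,1,3
2,3,3,2
2,2,2,0
gen 5: 2,0,3,2
3,2,3,3
2,2,2,3
3,1,0,3
2,3,3,0
gen 6: 2,0,3,2
3,2,3,3
2,2,2,3
3,2,0,3
2,3,3,0
gen 7: 2,0,3,2
3,2,3,3
2,2,2,3
3,3,0,3
2,3,3,0
gen 8: 2,0,3,2
3,2,3,3
3,3,2,3
1,2,2,3
0,2,0,1
gen 9: 2,0,3,2
3,2,3,3
3,3,2,3
1,3,2,3
0,2,0,1
gen 10: 3,2,1,0
1,1,3,2
1,3,2,2
3,2,1,1
0,3,1,2
gen 11: 3,2,1,0
1,1,3,2
1,3,2,2
3,3,1,1
0,3,1,2
gen 12: 3,2,1,0
1,2,3,2
3,0,3,2
0,3,2,1
2,0,2,2
gen 13: 3,2,1,0
1,2,3,2
3,1,3,2
1,0,3,1
2,1,2,2
gen 14: 3,2,1,0
1,2,3,2
3,1,3,2
1,1,3,1
2,1,2,2
gen 15: 3,2,1,0
1,2,3,2
3,1,3,2
1,2,3,1
2,1,2,2
gen 16: 3,2,1,0
1,2,3,2
3,1,3,2
1,3,3,1
2,1,2,2
gen 17: 3,2,2,0
1,3,0,3
3,3,1,3
2,1,1,2
2,2,3,2
gen 18: 3,2,2,0
1,3,0,3
3,3,1,3
2,2,1,2
2,2,3,2
gen 19: 3,2,2,0
1,3,0,3
3,3,1,3
2,3,1,2
2,2,3,2
gen 20: 3,3,2,0
3,0,1,3
1,2,2,3
0,2,2,2
3,3,3,2

40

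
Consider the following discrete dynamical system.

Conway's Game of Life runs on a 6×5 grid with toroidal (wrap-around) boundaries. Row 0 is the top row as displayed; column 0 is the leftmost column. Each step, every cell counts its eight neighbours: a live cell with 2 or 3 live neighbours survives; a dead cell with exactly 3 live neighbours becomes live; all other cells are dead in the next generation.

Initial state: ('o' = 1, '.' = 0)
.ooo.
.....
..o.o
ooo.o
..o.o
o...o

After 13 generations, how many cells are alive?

13

t=0: .ooo.
.....
..o.o
ooo.o
..o.o
o...o
t=1: ooooo
.o...
..o.o
..o.o
..o..
o...o
t=2: ..oo.
.....
ooo..
.oo..
oo..o
.....
t=3: .....
...o.
o.o..
...oo
ooo..
ooooo
t=4: oo...
.....
..o..
...oo
.....
...oo
t=5: o...o
.o...
...o.
...o.
.....
o...o
t=6: .o..o
o...o
..o..
.....
....o
o...o
t=7: .o.o.
oo.oo
.....
.....
o...o
...oo
t=8: .o...
oo.oo
o...o
.....
o..oo
..oo.
t=9: .o...
.ooo.
.o.o.
...o.
..ooo
oooo.
t=10: ....o
oo.o.
.o.oo
.....
o....
o....
t=11: .o..o
.o.o.
.o.oo
o...o
.....
o...o
t=12: .oooo
.o.o.
.o.o.
o..oo
.....
o...o
t=13: .o...
.o...
.o.o.
o.ooo
...o.
ooo.o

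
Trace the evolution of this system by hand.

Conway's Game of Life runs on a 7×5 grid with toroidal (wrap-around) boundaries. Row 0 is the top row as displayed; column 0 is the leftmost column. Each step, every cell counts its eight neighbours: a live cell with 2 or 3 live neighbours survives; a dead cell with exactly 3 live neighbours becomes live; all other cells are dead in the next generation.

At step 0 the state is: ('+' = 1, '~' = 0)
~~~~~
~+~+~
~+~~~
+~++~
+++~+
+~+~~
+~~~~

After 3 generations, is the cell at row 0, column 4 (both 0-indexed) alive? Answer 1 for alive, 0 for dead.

1

t=0: ~~~~~
~+~+~
~+~~~
+~++~
+++~+
+~+~~
+~~~~
t=1: ~~~~~
~~+~~
++~++
~~~+~
~~~~~
~~++~
~+~~~
t=2: ~~~~~
+++++
++~++
+~++~
~~++~
~~+~~
~~+~~
t=3: +~~~+
~~~~~
~~~~~
+~~~~
~~~~+
~++~~
~~~~~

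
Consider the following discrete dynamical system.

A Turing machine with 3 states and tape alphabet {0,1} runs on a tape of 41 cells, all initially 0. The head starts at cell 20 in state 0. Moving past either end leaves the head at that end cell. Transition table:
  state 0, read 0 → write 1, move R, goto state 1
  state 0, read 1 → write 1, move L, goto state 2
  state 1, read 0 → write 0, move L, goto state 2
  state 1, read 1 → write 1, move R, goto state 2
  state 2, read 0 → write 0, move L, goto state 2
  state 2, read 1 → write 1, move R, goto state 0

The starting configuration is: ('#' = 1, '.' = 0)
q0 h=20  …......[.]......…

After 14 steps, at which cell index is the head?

24

step 0: q0 h=20  …......[.]......…
step 1: q1 h=21  ….....#[.]......…
step 2: q2 h=20  …......[#]......…
step 3: q0 h=21  ….....#[.]......…
step 4: q1 h=22  …....##[.]......…
step 5: q2 h=21  ….....#[#]......…
step 6: q0 h=22  …....##[.]......…
step 7: q1 h=23  …...###[.]......…
step 8: q2 h=22  …....##[#]......…
step 9: q0 h=23  …...###[.]......…
step 10: q1 h=24  …..####[.]......…
step 11: q2 h=23  …...###[#]......…
step 12: q0 h=24  …..####[.]......…
step 13: q1 h=25  ….#####[.]......…
step 14: q2 h=24  …..####[#]......…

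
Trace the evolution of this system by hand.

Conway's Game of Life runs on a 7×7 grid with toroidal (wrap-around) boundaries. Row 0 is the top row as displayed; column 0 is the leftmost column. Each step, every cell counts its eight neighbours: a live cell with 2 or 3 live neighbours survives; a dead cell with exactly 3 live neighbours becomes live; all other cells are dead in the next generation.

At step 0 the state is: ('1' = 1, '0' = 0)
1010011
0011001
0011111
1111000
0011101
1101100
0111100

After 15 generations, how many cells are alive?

6

step 0: 1010011
0011001
0011111
1111000
0011101
1101100
0111100
step 1: 1000011
0000000
0000011
1000000
0000011
1000000
0000000
step 2: 0000001
1000000
0000001
1000000
1000001
0000001
1000000
step 3: 1000001
1000001
1000001
1000000
1000001
0000001
1000001
step 4: 0100010
0100010
0100000
0100000
1000001
0000010
0000010
step 5: 0000111
1110000
1110000
0100000
1000001
0000010
0000111
step 6: 0101100
0011010
0000000
0010001
1000001
1000100
0000000
step 7: 0001100
0011000
0011000
1000001
1100011
1000001
0001100
step 8: 0000000
0000000
0111000
0010010
0100010
0100100
0001110
step 9: 0000100
0010000
0111000
0001100
0110110
0011000
0001110
step 10: 0000110
0110000
0100100
0000010
0100010
0100000
0010010
step 11: 0111110
0111110
0110000
0000110
0000000
0110000
0000110
step 12: 0100001
1000010
0100000
0000000
0000000
0000000
0000010
step 13: 1000011
1100001
0000000
0000000
0000000
0000000
0000000
step 14: 0100010
0100010
1000000
0000000
0000000
0000000
0000001
step 15: 1000011
1100001
0000000
0000000
0000000
0000000
0000000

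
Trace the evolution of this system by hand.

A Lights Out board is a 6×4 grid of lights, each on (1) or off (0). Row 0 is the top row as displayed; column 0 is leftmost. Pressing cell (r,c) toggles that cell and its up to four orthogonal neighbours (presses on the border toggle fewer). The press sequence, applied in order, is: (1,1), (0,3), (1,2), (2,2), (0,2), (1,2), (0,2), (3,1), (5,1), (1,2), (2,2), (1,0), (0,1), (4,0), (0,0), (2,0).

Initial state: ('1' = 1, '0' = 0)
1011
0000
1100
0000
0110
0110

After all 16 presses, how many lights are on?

step 0: 1011
0000
1100
0000
0110
0110
step 1: 1111
1110
1000
0000
0110
0110
step 2: 1100
1111
1000
0000
0110
0110
step 3: 1110
1000
1010
0000
0110
0110
step 4: 1110
1010
1101
0010
0110
0110
step 5: 1001
1000
1101
0010
0110
0110
step 6: 1011
1111
1111
0010
0110
0110
step 7: 1100
1101
1111
0010
0110
0110
step 8: 1100
1101
1011
1100
0010
0110
step 9: 1100
1101
1011
1100
0110
1000
step 10: 1110
1010
1001
1100
0110
1000
step 11: 1110
1000
1110
1110
0110
1000
step 12: 0110
0100
0110
1110
0110
1000
step 13: 1000
0000
0110
1110
0110
1000
step 14: 1000
0000
0110
0110
1010
0000
step 15: 0100
1000
0110
0110
1010
0000
step 16: 0100
0000
1010
1110
1010
0000

8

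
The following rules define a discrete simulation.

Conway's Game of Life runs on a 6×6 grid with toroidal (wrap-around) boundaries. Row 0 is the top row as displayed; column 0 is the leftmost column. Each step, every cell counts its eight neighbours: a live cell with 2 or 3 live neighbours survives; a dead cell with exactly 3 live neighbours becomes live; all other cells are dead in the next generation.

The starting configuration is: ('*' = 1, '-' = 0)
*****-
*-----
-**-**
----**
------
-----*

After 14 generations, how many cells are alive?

0) *****-
*-----
-**-**
----**
------
-----*
1) *****-
------
-*-**-
*--***
----**
******
2) ------
*----*
*-**--
*-*---
------
------
3) ------
**---*
*-**--
--**--
------
------
4) *-----
***--*
*--***
-***--
------
------
5) *----*
--**--
------
****-*
--*---
------
6) ------
------
*---*-
****--
*-**--
------
7) ------
------
*-**-*
*---*-
*--*--
------
8) ------
------
**-***
*-*-*-
-----*
------
9) ------
*---**
*****-
--*---
-----*
------
10) -----*
*-*-*-
*-*-*-
*-*-**
------
------
11) -----*
*---*-
*-*-*-
*---*-
-----*
------
12) -----*
**-**-
*---*-
**-**-
-----*
------
13) *---**
**-**-
------
**-**-
*---**
------
14) **-**-
**-**-
------
**-**-
**-**-
------

16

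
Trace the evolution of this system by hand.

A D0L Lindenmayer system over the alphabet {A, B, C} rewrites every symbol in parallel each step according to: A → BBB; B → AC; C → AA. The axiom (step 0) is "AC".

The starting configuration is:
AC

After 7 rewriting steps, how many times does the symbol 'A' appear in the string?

288

step 0: AC
step 1: BBBAA
step 2: ACACACBBBBBB
step 3: BBBAABBBAABBBAAACACACACACAC
step 4: ACACACBBBBBBACACACBBBBBBACACACBBBBBBBBBAABBBAABBBAABBBAABBBAABBBAA
step 5: BBBAABBBAABBBAAACACACACACACBBBAABBBAABBBAAACACACACACACBBBA…ACACBBBBBBACACACBBBBBBACACACBBBBBBACACACBBBBBBACACACBBBBBB  (len 153)
step 6: ACACACBBBBBBACACACBBBBBBACACACBBBBBBBBBAABBBAABBBAABBBAABB…ACACBBBAABBBAABBBAAACACACACACACBBBAABBBAABBBAAACACACACACAC  (len 360)
step 7: BBBAABBBAABBBAAACACACACACACBBBAABBBAABBBAAACACACACACACBBBA…BBBBACACACBBBBBBACACACBBBBBBBBBAABBBAABBBAABBBAABBBAABBBAA  (len 855)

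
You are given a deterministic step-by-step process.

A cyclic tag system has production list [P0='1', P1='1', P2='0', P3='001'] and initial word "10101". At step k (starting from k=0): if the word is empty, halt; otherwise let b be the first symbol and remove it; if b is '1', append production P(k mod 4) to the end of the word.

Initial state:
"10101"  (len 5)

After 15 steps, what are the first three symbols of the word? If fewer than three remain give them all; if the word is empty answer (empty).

[0] "10101"  (len 5)
[1] "01011"  (len 5)
[2] "1011"  (len 4)
[3] "0110"  (len 4)
[4] "110"  (len 3)
[5] "101"  (len 3)
[6] "011"  (len 3)
[7] "11"  (len 2)
[8] "1001"  (len 4)
[9] "0011"  (len 4)
[10] "011"  (len 3)
[11] "11"  (len 2)
[12] "1001"  (len 4)
[13] "0011"  (len 4)
[14] "011"  (len 3)
[15] "11"  (len 2)

11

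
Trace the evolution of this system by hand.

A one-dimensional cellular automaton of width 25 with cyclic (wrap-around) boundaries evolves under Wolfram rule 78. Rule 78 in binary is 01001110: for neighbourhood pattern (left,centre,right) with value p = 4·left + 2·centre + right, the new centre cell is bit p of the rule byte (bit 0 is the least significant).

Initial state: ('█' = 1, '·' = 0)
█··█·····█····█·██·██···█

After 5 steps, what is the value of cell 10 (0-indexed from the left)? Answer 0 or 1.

0

0) █··█·····█····█·██·██···█
1) █·██····██···██·██·██··██
2) █·██···███··███·██·██·██·
3) █·██··██·█·██·█·██·██·██·
4) █·██·███·█·██·█·██·██·██·
5) █·██·█·█·█·██·█·██·██·██·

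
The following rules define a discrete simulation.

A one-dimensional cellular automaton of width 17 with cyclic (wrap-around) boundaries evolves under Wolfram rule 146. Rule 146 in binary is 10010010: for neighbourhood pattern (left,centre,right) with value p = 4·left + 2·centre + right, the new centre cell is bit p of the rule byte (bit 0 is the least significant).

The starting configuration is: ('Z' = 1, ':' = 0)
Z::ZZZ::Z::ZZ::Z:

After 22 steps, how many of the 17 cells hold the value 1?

t=0: Z::ZZZ::Z::ZZ::Z:
t=1: :ZZ:Z:ZZ:ZZ::ZZ::
t=2: Z::::::::::ZZ::Z:
t=3: :Z::::::::Z::ZZ::
t=4: Z:Z::::::Z:ZZ::Z:
t=5: :::Z::::Z::::ZZ::
t=6: ::Z:Z::Z:Z::Z::Z:
t=7: :Z:::ZZ:::ZZ:ZZ:Z
t=8: ::Z:Z::Z:Z:::::::
t=9: :Z:::ZZ:::Z::::::
t=10: Z:Z:Z::Z:Z:Z:::::
t=11: :::::ZZ:::::Z:::Z
t=12: Z:::Z::Z:::Z:Z:Z:
t=13: :Z:Z:ZZ:Z:Z::::::
t=14: Z::::::::::Z:::::
t=15: :Z::::::::Z:Z:::Z
t=16: ::Z::::::Z:::Z:Z:
t=17: :Z:Z::::Z:Z:Z:::Z
t=18: ::::Z::Z:::::Z:Z:
t=19: :::Z:ZZ:Z:::Z:::Z
t=20: Z:Z::::::Z:Z:Z:Z:
t=21: :::Z::::Z::::::::
t=22: ::Z:Z::Z:Z:::::::

4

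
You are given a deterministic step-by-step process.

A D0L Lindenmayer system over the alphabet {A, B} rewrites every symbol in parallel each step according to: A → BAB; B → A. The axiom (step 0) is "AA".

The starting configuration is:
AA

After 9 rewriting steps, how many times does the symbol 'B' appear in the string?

t=0: AA
t=1: BABBAB
t=2: ABABAABABA
t=3: BABABABABABBABABABABAB
t=4: ABABABABABABABABABABAABABABABABABABABABABA
t=5: BABABABABABABABABABABABABABABABABABABABABABBABABABABABABABABABABABABABABABABABABABABAB
t=6: ABABABABABABABABABABABABABABABABABABABABABABABABABABABABAB…BABABABABABABABABABABABABABABABABABABABABABABABABABABABABA  (len 170)
t=7: BABABABABABABABABABABABABABABABABABABABABABABABABABABABABA…ABABABABABABABABABABABABABABABABABABABABABABABABABABABABAB  (len 342)
t=8: ABABABABABABABABABABABABABABABABABABABABABABABABABABABABAB…BABABABABABABABABABABABABABABABABABABABABABABABABABABABABA  (len 682)
t=9: BABABABABABABABABABABABABABABABABABABABABABABABABABABABABA…ABABABABABABABABABABABABABABABABABABABABABABABABABABABABAB  (len 1366)

684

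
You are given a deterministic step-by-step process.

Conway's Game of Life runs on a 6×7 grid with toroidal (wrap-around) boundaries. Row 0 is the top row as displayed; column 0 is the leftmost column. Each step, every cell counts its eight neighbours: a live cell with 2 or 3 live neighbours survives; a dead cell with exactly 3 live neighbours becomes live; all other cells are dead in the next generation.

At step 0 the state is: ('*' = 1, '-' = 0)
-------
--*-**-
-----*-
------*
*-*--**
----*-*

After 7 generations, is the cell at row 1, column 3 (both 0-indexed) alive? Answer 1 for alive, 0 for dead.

step 0: -------
--*-**-
-----*-
------*
*-*--**
----*-*
step 1: ---**--
----**-
----***
*------
*------
*-----*
step 2: ---**-*
------*
----*-*
*----*-
**-----
*-----*
step 3: ------*
*--**-*
*-----*
**---*-
-*-----
-*---**
step 4: ----*--
-------
----*--
-*-----
-**--*-
-----**
step 5: -----*-
-------
-------
-**----
***--**
----***
step 6: ----***
-------
-------
--*---*
--***--
-*--*--
step 7: ----**-
-----*-
-------
--*----
-**-**-
--*----

0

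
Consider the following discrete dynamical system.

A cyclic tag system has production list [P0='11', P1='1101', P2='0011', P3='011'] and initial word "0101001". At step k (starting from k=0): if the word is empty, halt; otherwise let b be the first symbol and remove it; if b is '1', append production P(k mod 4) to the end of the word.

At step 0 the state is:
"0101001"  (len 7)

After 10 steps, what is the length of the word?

k=0  "0101001"  (len 7)
k=1  "101001"  (len 6)
k=2  "010011101"  (len 9)
k=3  "10011101"  (len 8)
k=4  "0011101011"  (len 10)
k=5  "011101011"  (len 9)
k=6  "11101011"  (len 8)
k=7  "11010110011"  (len 11)
k=8  "1010110011011"  (len 13)
k=9  "01011001101111"  (len 14)
k=10  "1011001101111"  (len 13)

13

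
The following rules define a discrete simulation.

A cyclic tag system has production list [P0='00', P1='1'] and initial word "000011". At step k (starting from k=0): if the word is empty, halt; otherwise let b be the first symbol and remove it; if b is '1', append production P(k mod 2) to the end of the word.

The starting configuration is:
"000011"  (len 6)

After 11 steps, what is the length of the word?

t=0: "000011"  (len 6)
t=1: "00011"  (len 5)
t=2: "0011"  (len 4)
t=3: "011"  (len 3)
t=4: "11"  (len 2)
t=5: "100"  (len 3)
t=6: "001"  (len 3)
t=7: "01"  (len 2)
t=8: "1"  (len 1)
t=9: "00"  (len 2)
t=10: "0"  (len 1)
t=11: (halted — word empty)

0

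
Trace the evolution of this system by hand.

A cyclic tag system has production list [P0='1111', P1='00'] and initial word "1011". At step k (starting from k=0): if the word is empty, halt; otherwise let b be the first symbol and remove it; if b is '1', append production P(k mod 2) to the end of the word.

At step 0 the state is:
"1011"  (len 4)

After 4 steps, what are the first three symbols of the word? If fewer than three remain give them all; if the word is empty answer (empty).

111

0) "1011"  (len 4)
1) "0111111"  (len 7)
2) "111111"  (len 6)
3) "111111111"  (len 9)
4) "1111111100"  (len 10)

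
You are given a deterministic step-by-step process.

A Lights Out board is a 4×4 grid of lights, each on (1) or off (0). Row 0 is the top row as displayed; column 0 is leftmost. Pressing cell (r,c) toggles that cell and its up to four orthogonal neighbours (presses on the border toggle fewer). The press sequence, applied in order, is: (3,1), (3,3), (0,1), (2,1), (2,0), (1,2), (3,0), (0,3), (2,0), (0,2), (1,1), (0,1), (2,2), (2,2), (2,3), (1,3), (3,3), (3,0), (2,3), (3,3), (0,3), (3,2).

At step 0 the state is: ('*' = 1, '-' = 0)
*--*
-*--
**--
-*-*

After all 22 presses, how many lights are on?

gen 0: *--*
-*--
**--
-*-*
gen 1: *--*
-*--
*---
*-**
gen 2: *--*
-*--
*--*
*---
gen 3: -***
----
*--*
*---
gen 4: -***
-*--
-***
**--
gen 5: -***
**--
*-**
-*--
gen 6: -*-*
*-**
*--*
-*--
gen 7: -*-*
*-**
---*
*---
gen 8: -**-
*-*-
---*
*---
gen 9: -**-
--*-
**-*
----
gen 10: ---*
----
**-*
----
gen 11: -*-*
***-
*--*
----
gen 12: *-**
*-*-
*--*
----
gen 13: *-**
*---
***-
--*-
gen 14: *-**
*-*-
*--*
----
gen 15: *-**
*-**
*-*-
---*
gen 16: *-*-
*---
*-**
---*
gen 17: *-*-
*---
*-*-
--*-
gen 18: *-*-
*---
--*-
***-
gen 19: *-*-
*--*
---*
****
gen 20: *-*-
*--*
----
**--
gen 21: *--*
*---
----
**--
gen 22: *--*
*---
--*-
*-**

7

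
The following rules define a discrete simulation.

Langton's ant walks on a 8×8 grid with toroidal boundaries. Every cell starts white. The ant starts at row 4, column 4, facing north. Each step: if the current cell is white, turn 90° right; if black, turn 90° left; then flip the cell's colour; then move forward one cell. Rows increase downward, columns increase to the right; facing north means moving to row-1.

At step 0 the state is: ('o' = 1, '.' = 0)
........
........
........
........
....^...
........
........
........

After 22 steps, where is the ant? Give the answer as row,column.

[0] ........
........
........
........
....^...
........
........
........
[1] ........
........
........
........
....o>..
........
........
........
[2] ........
........
........
........
....oo..
.....v..
........
........
[3] ........
........
........
........
....oo..
....<o..
........
........
[4] ........
........
........
........
....^o..
....oo..
........
........
[5] ........
........
........
........
...<.o..
....oo..
........
........
[6] ........
........
........
...^....
...o.o..
....oo..
........
........
[7] ........
........
........
...o>...
...o.o..
....oo..
........
........
[8] ........
........
........
...oo...
...ovo..
....oo..
........
........
[9] ........
........
........
...oo...
...<oo..
....oo..
........
........
[10] ........
........
........
...oo...
....oo..
...voo..
........
........
[11] ........
........
........
...oo...
....oo..
..<ooo..
........
........
[12] ........
........
........
...oo...
..^.oo..
..oooo..
........
........
[13] ........
........
........
...oo...
..o>oo..
..oooo..
........
........
[14] ........
........
........
...oo...
..oooo..
..ovoo..
........
........
[15] ........
........
........
...oo...
..oooo..
..o.>o..
........
........
[16] ........
........
........
...oo...
..oo^o..
..o..o..
........
........
[17] ........
........
........
...oo...
..o<.o..
..o..o..
........
........
[18] ........
........
........
...oo...
..o..o..
..ov.o..
........
........
[19] ........
........
........
...oo...
..o..o..
..<o.o..
........
........
[20] ........
........
........
...oo...
..o..o..
...o.o..
..v.....
........
[21] ........
........
........
...oo...
..o..o..
...o.o..
.<o.....
........
[22] ........
........
........
...oo...
..o..o..
.^.o.o..
.oo.....
........

5,1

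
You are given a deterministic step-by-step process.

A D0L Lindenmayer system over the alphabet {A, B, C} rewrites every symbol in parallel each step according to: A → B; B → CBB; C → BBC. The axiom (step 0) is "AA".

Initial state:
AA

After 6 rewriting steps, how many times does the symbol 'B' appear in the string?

gen 0: AA
gen 1: BB
gen 2: CBBCBB
gen 3: BBCCBBCBBBBCCBBCBB
gen 4: CBBCBBBBCBBCCBBCBBBBCCBBCBBCBBCBBBBCBBCCBBCBBBBCCBBCBB
gen 5: BBCCBBCBBBBCCBBCBBCBBCBBBBCCBBCBBBBCBBCCBBCBBBBCCBBCBBCBBC…BBBCCBBCBBBBCBBCCBBCBBBBCCBBCBBCBBCBBBBCBBCCBBCBBBBCCBBCBB  (len 162)
gen 6: CBBCBBBBCBBCCBBCBBBBCCBBCBBCBBCBBBBCBBCCBBCBBBBCCBBCBBBBCC…BBBCCBBCBBBBCBBCCBBCBBBBCCBBCBBCBBCBBBBCBBCCBBCBBBBCCBBCBB  (len 486)

324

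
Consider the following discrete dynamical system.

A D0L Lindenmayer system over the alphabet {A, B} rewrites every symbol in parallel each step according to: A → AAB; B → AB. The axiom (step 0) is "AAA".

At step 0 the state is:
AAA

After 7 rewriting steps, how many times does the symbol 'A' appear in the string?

0) AAA
1) AABAABAAB
2) AABAABABAABAABABAABAABAB
3) AABAABABAABAABABAABABAABAABABAABAABABAABABAABAABABAABAABABAABAB
4) AABAABABAABAABABAABABAABAABABAABAABABAABABAABAABABAABABAAB…BABAABAABABAABAABABAABABAABAABABAABAABABAABABAABAABABAABAB  (len 165)
5) AABAABABAABAABABAABABAABAABABAABAABABAABABAABAABABAABABAAB…BAABABAABABAABAABABAABABAABAABABAABAABABAABABAABAABABAABAB  (len 432)
6) AABAABABAABAABABAABABAABAABABAABAABABAABABAABAABABAABABAAB…BAABABAABABAABAABABAABABAABAABABAABAABABAABABAABAABABAABAB  (len 1131)
7) AABAABABAABAABABAABABAABAABABAABAABABAABABAABAABABAABABAAB…BAABABAABABAABAABABAABABAABAABABAABAABABAABABAABAABABAABAB  (len 2961)

1830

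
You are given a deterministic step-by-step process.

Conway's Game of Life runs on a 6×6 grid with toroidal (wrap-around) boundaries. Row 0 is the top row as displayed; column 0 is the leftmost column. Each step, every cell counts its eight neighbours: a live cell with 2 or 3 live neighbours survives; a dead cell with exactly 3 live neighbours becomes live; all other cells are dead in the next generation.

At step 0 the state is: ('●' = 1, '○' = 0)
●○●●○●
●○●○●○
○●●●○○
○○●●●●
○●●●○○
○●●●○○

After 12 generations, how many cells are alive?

0) ●○●●○●
●○●○●○
○●●●○○
○○●●●●
○●●●○○
○●●●○○
1) ●○○○○●
●○○○●○
●○○○○○
●○○○○○
●○○○○○
○○○○○○
2) ●○○○○●
●●○○○○
●●○○○○
●●○○○●
○○○○○○
●○○○○●
3) ○○○○○○
○○○○○○
○○●○○○
○●○○○●
○●○○○○
●○○○○●
4) ○○○○○○
○○○○○○
○○○○○○
●●●○○○
○●○○○●
●○○○○○
5) ○○○○○○
○○○○○○
○●○○○○
●●●○○○
○○●○○●
●○○○○○
6) ○○○○○○
○○○○○○
●●●○○○
●○●○○○
○○●○○●
○○○○○○
7) ○○○○○○
○●○○○○
●○●○○○
●○●●○●
○●○○○○
○○○○○○
8) ○○○○○○
○●○○○○
●○●●○●
●○●●○●
●●●○○○
○○○○○○
9) ○○○○○○
●●●○○○
○○○●○●
○○○○○○
●○●●○●
○●○○○○
10) ●○●○○○
●●●○○○
●●●○○○
●○●●○●
●●●○○○
●●●○○○
11) ○○○●○●
○○○●○●
○○○○○○
○○○●○●
○○○○○○
○○○●○●
12) ●○●●○●
○○○○○○
○○○○○○
○○○○○○
○○○○○○
○○○○○○

4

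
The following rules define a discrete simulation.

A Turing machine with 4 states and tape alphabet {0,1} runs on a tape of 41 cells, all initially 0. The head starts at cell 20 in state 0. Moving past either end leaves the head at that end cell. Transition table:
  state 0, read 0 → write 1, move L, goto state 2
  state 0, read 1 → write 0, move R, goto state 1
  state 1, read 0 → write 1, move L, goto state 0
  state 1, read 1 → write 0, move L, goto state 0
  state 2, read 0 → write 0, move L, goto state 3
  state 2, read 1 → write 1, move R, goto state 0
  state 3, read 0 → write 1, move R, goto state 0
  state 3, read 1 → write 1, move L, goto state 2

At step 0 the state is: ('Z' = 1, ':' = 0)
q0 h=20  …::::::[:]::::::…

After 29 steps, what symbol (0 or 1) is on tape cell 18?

[0] q0 h=20  …::::::[:]::::::…
[1] q2 h=19  …::::::[:]Z:::::…
[2] q3 h=18  …::::::[:]:Z::::…
[3] q0 h=19  …:::::Z[:]Z:::::…
[4] q2 h=18  …::::::[Z]ZZ::::…
[5] q0 h=19  …:::::Z[Z]Z:::::…
[6] q1 h=20  …::::Z:[Z]::::::…
[7] q0 h=19  …:::::Z[:]::::::…
[8] q2 h=18  …::::::[Z]Z:::::…
[9] q0 h=19  …:::::Z[Z]::::::…
[10] q1 h=20  …::::Z:[:]::::::…
[11] q0 h=19  …:::::Z[:]Z:::::…
[12] q2 h=18  …::::::[Z]ZZ::::…
[13] q0 h=19  …:::::Z[Z]Z:::::…
[14] q1 h=20  …::::Z:[Z]::::::…
[15] q0 h=19  …:::::Z[:]::::::…
[16] q2 h=18  …::::::[Z]Z:::::…
[17] q0 h=19  …:::::Z[Z]::::::…
[18] q1 h=20  …::::Z:[:]::::::…
[19] q0 h=19  …:::::Z[:]Z:::::…
[20] q2 h=18  …::::::[Z]ZZ::::…
[21] q0 h=19  …:::::Z[Z]Z:::::…
[22] q1 h=20  …::::Z:[Z]::::::…
[23] q0 h=19  …:::::Z[:]::::::…
[24] q2 h=18  …::::::[Z]Z:::::…
[25] q0 h=19  …:::::Z[Z]::::::…
[26] q1 h=20  …::::Z:[:]::::::…
[27] q0 h=19  …:::::Z[:]Z:::::…
[28] q2 h=18  …::::::[Z]ZZ::::…
[29] q0 h=19  …:::::Z[Z]Z:::::…

1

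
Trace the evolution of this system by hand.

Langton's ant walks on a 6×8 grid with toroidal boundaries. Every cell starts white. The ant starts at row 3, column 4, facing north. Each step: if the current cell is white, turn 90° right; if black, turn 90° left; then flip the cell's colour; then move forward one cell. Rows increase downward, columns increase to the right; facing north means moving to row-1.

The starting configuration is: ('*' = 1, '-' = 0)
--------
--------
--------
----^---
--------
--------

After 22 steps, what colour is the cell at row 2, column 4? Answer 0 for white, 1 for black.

1

k=0  --------
--------
--------
----^---
--------
--------
k=1  --------
--------
--------
----*>--
--------
--------
k=2  --------
--------
--------
----**--
-----v--
--------
k=3  --------
--------
--------
----**--
----<*--
--------
k=4  --------
--------
--------
----^*--
----**--
--------
k=5  --------
--------
--------
---<-*--
----**--
--------
k=6  --------
--------
---^----
---*-*--
----**--
--------
k=7  --------
--------
---*>---
---*-*--
----**--
--------
k=8  --------
--------
---**---
---*v*--
----**--
--------
k=9  --------
--------
---**---
---<**--
----**--
--------
k=10  --------
--------
---**---
----**--
---v**--
--------
k=11  --------
--------
---**---
----**--
--<***--
--------
k=12  --------
--------
---**---
--^-**--
--****--
--------
k=13  --------
--------
---**---
--*>**--
--****--
--------
k=14  --------
--------
---**---
--****--
--*v**--
--------
k=15  --------
--------
---**---
--****--
--*->*--
--------
k=16  --------
--------
---**---
--**^*--
--*--*--
--------
k=17  --------
--------
---**---
--*<-*--
--*--*--
--------
k=18  --------
--------
---**---
--*--*--
--*v-*--
--------
k=19  --------
--------
---**---
--*--*--
--<*-*--
--------
k=20  --------
--------
---**---
--*--*--
---*-*--
--v-----
k=21  --------
--------
---**---
--*--*--
---*-*--
-<*-----
k=22  --------
--------
---**---
--*--*--
-^-*-*--
-**-----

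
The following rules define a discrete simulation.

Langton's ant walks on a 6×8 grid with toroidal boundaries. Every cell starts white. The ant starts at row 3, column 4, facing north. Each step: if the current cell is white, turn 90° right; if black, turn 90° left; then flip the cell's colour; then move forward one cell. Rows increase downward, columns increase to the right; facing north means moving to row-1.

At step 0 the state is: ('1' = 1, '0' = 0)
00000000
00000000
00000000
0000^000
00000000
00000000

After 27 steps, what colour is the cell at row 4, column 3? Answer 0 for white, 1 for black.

k=0  00000000
00000000
00000000
0000^000
00000000
00000000
k=1  00000000
00000000
00000000
00001>00
00000000
00000000
k=2  00000000
00000000
00000000
00001100
00000v00
00000000
k=3  00000000
00000000
00000000
00001100
0000<100
00000000
k=4  00000000
00000000
00000000
0000^100
00001100
00000000
k=5  00000000
00000000
00000000
000<0100
00001100
00000000
k=6  00000000
00000000
000^0000
00010100
00001100
00000000
k=7  00000000
00000000
0001>000
00010100
00001100
00000000
k=8  00000000
00000000
00011000
0001v100
00001100
00000000
k=9  00000000
00000000
00011000
000<1100
00001100
00000000
k=10  00000000
00000000
00011000
00001100
000v1100
00000000
k=11  00000000
00000000
00011000
00001100
00<11100
00000000
k=12  00000000
00000000
00011000
00^01100
00111100
00000000
k=13  00000000
00000000
00011000
001>1100
00111100
00000000
k=14  00000000
00000000
00011000
00111100
001v1100
00000000
k=15  00000000
00000000
00011000
00111100
0010>100
00000000
k=16  00000000
00000000
00011000
0011^100
00100100
00000000
k=17  00000000
00000000
00011000
001<0100
00100100
00000000
k=18  00000000
00000000
00011000
00100100
001v0100
00000000
k=19  00000000
00000000
00011000
00100100
00<10100
00000000
k=20  00000000
00000000
00011000
00100100
00010100
00v00000
k=21  00000000
00000000
00011000
00100100
00010100
0<100000
k=22  00000000
00000000
00011000
00100100
0^010100
01100000
k=23  00000000
00000000
00011000
00100100
01>10100
01100000
k=24  00000000
00000000
00011000
00100100
01110100
01v00000
k=25  00000000
00000000
00011000
00100100
01110100
010>0000
k=26  000v0000
00000000
00011000
00100100
01110100
01010000
k=27  00<10000
00000000
00011000
00100100
01110100
01010000

1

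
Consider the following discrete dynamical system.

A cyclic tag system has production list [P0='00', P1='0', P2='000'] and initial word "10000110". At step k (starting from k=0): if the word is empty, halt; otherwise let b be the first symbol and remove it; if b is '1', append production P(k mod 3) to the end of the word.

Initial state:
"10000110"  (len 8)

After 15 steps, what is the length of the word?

gen 0: "10000110"  (len 8)
gen 1: "000011000"  (len 9)
gen 2: "00011000"  (len 8)
gen 3: "0011000"  (len 7)
gen 4: "011000"  (len 6)
gen 5: "11000"  (len 5)
gen 6: "1000000"  (len 7)
gen 7: "00000000"  (len 8)
gen 8: "0000000"  (len 7)
gen 9: "000000"  (len 6)
gen 10: "00000"  (len 5)
gen 11: "0000"  (len 4)
gen 12: "000"  (len 3)
gen 13: "00"  (len 2)
gen 14: "0"  (len 1)
gen 15: (halted — word empty)

0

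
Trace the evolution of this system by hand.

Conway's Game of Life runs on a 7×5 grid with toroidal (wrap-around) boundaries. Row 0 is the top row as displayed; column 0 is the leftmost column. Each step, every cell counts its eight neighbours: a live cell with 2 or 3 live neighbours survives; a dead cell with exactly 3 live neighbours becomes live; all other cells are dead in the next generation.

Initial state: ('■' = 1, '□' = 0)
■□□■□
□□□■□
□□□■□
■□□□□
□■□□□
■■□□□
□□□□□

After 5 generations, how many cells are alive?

step 0: ■□□■□
□□□■□
□□□■□
■□□□□
□■□□□
■■□□□
□□□□□
step 1: □□□□■
□□■■□
□□□□■
□□□□□
□■□□□
■■□□□
■■□□■
step 2: □■■□■
□□□■■
□□□■□
□□□□□
■■□□□
□□■□■
□■□□■
step 3: □■■□■
■□□□■
□□□■■
□□□□□
■■□□□
□□■■■
□■□□■
step 4: □■■□■
□■■□□
■□□■■
■□□□■
■■■■■
□□■■■
□■□□■
step 5: □□□□□
□□□□□
□□■■□
□□□□□
□□□□□
□□□□□
□■□□■

4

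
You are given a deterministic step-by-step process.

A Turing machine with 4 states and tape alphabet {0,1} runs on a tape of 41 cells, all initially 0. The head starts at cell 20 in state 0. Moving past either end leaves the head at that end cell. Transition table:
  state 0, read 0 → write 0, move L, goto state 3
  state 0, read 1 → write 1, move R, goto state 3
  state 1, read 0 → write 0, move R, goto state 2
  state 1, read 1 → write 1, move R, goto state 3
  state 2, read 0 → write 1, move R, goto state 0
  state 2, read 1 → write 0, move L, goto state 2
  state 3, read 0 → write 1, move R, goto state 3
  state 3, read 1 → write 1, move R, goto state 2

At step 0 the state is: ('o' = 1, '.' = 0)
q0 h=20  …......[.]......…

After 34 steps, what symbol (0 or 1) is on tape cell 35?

0

step 0: q0 h=20  …......[.]......…
step 1: q3 h=19  …......[.]......…
step 2: q3 h=20  ….....o[.]......…
step 3: q3 h=21  …....oo[.]......…
step 4: q3 h=22  …...ooo[.]......…
step 5: q3 h=23  …..oooo[.]......…
step 6: q3 h=24  ….ooooo[.]......…
step 7: q3 h=25  …oooooo[.]......…
step 8: q3 h=26  …oooooo[.]......…
step 9: q3 h=27  …oooooo[.]......…
step 10: q3 h=28  …oooooo[.]......…
step 11: q3 h=29  …oooooo[.]......…
step 12: q3 h=30  …oooooo[.]......…
step 13: q3 h=31  …oooooo[.]......…
step 14: q3 h=32  …oooooo[.]......…
step 15: q3 h=33  …oooooo[.]......…
step 16: q3 h=34  …oooooo[.]......|
step 17: q3 h=35  …oooooo[.].....|
step 18: q3 h=36  …oooooo[.]....|
step 19: q3 h=37  …oooooo[.]...|
step 20: q3 h=38  …oooooo[.]..|
step 21: q3 h=39  …oooooo[.].|
step 22: q3 h=40  …oooooo[.]|
step 23: q3 h=40  …oooooo[o]|
step 24: q2 h=40  …oooooo[o]|
step 25: q2 h=39  …oooooo[o].|
step 26: q2 h=38  …oooooo[o]..|
step 27: q2 h=37  …oooooo[o]...|
step 28: q2 h=36  …oooooo[o]....|
step 29: q2 h=35  …oooooo[o].....|
step 30: q2 h=34  …oooooo[o]......|
step 31: q2 h=33  …oooooo[o]......…
step 32: q2 h=32  …oooooo[o]......…
step 33: q2 h=31  …oooooo[o]......…
step 34: q2 h=30  …oooooo[o]......…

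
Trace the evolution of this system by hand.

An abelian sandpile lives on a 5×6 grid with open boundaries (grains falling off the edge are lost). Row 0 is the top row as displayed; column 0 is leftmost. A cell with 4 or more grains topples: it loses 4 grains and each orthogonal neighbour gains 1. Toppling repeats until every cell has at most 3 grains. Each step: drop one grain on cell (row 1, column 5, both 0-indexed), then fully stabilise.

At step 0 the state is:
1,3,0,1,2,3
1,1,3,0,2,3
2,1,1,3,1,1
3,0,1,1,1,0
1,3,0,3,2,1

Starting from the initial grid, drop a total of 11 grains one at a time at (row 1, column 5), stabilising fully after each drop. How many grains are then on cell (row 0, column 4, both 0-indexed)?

1

[0] 1,3,0,1,2,3
1,1,3,0,2,3
2,1,1,3,1,1
3,0,1,1,1,0
1,3,0,3,2,1
[1] 1,3,0,1,3,0
1,1,3,0,3,1
2,1,1,3,1,2
3,0,1,1,1,0
1,3,0,3,2,1
[2] 1,3,0,1,3,0
1,1,3,0,3,2
2,1,1,3,1,2
3,0,1,1,1,0
1,3,0,3,2,1
[3] 1,3,0,1,3,0
1,1,3,0,3,3
2,1,1,3,1,2
3,0,1,1,1,0
1,3,0,3,2,1
[4] 1,3,0,2,0,2
1,1,3,1,1,1
2,1,1,3,2,3
3,0,1,1,1,0
1,3,0,3,2,1
[5] 1,3,0,2,0,2
1,1,3,1,1,2
2,1,1,3,2,3
3,0,1,1,1,0
1,3,0,3,2,1
[6] 1,3,0,2,0,2
1,1,3,1,1,3
2,1,1,3,2,3
3,0,1,1,1,0
1,3,0,3,2,1
[7] 1,3,0,2,0,3
1,1,3,1,2,1
2,1,1,3,3,0
3,0,1,1,1,1
1,3,0,3,2,1
[8] 1,3,0,2,0,3
1,1,3,1,2,2
2,1,1,3,3,0
3,0,1,1,1,1
1,3,0,3,2,1
[9] 1,3,0,2,0,3
1,1,3,1,2,3
2,1,1,3,3,0
3,0,1,1,1,1
1,3,0,3,2,1
[10] 1,3,0,2,1,0
1,1,3,1,3,1
2,1,1,3,3,1
3,0,1,1,1,1
1,3,0,3,2,1
[11] 1,3,0,2,1,0
1,1,3,1,3,2
2,1,1,3,3,1
3,0,1,1,1,1
1,3,0,3,2,1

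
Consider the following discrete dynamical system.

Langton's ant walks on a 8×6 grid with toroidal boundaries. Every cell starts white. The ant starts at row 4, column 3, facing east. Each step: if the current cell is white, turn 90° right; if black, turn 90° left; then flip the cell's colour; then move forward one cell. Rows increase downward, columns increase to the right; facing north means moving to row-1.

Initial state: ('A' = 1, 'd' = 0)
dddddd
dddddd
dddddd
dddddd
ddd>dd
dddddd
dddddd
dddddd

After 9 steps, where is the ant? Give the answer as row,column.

k=0  dddddd
dddddd
dddddd
dddddd
ddd>dd
dddddd
dddddd
dddddd
k=1  dddddd
dddddd
dddddd
dddddd
dddAdd
dddvdd
dddddd
dddddd
k=2  dddddd
dddddd
dddddd
dddddd
dddAdd
dd<Add
dddddd
dddddd
k=3  dddddd
dddddd
dddddd
dddddd
dd^Add
ddAAdd
dddddd
dddddd
k=4  dddddd
dddddd
dddddd
dddddd
ddA>dd
ddAAdd
dddddd
dddddd
k=5  dddddd
dddddd
dddddd
ddd^dd
ddAddd
ddAAdd
dddddd
dddddd
k=6  dddddd
dddddd
dddddd
dddA>d
ddAddd
ddAAdd
dddddd
dddddd
k=7  dddddd
dddddd
dddddd
dddAAd
ddAdvd
ddAAdd
dddddd
dddddd
k=8  dddddd
dddddd
dddddd
dddAAd
ddA<Ad
ddAAdd
dddddd
dddddd
k=9  dddddd
dddddd
dddddd
ddd^Ad
ddAAAd
ddAAdd
dddddd
dddddd

3,3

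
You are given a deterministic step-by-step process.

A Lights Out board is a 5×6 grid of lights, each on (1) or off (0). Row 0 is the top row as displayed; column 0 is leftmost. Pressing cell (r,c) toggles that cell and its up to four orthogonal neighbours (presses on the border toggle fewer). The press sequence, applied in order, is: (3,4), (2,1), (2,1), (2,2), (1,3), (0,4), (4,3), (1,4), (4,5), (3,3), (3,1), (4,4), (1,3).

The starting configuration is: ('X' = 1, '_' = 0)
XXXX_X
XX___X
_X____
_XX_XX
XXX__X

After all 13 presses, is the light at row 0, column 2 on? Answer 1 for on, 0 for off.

0) XXXX_X
XX___X
_X____
_XX_XX
XXX__X
1) XXXX_X
XX___X
_X__X_
_XXX__
XXX_XX
2) XXXX_X
X____X
X_X_X_
__XX__
XXX_XX
3) XXXX_X
XX___X
_X__X_
_XXX__
XXX_XX
4) XXXX_X
XXX__X
__XXX_
_X_X__
XXX_XX
5) XXX__X
XX_XXX
__X_X_
_X_X__
XXX_XX
6) XXXXX_
XX_X_X
__X_X_
_X_X__
XXX_XX
7) XXXXX_
XX_X_X
__X_X_
_X____
XX_X_X
8) XXXX__
XX__X_
__X___
_X____
XX_X_X
9) XXXX__
XX__X_
__X___
_X___X
XX_XX_
10) XXXX__
XX__X_
__XX__
_XXXXX
XX__X_
11) XXXX__
XX__X_
_XXX__
X__XXX
X___X_
12) XXXX__
XX__X_
_XXX__
X__X_X
X__X_X
13) XXX___
XXXX__
_XX___
X__X_X
X__X_X

1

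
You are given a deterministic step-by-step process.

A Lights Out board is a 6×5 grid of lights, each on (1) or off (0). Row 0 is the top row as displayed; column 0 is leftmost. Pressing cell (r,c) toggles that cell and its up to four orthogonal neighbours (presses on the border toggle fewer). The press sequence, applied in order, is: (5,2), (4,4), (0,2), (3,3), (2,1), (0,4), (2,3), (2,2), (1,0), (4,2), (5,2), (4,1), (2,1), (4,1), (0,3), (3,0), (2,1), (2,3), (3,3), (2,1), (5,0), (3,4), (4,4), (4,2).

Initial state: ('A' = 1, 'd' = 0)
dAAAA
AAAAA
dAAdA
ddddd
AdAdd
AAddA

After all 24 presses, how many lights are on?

step 0: dAAAA
AAAAA
dAAdA
ddddd
AdAdd
AAddA
step 1: dAAAA
AAAAA
dAAdA
ddddd
Adddd
AdAAA
step 2: dAAAA
AAAAA
dAAdA
ddddA
AddAA
AdAAd
step 3: ddddA
AAdAA
dAAdA
ddddA
AddAA
AdAAd
step 4: ddddA
AAdAA
dAAAA
ddAAd
AdddA
AdAAd
step 5: ddddA
AddAA
AddAA
dAAAd
AdddA
AdAAd
step 6: dddAd
AddAd
AddAA
dAAAd
AdddA
AdAAd
step 7: dddAd
Adddd
AdAdd
dAAdd
AdddA
AdAAd
step 8: dddAd
AdAdd
AAdAd
dAddd
AdddA
AdAAd
step 9: AddAd
dAAdd
dAdAd
dAddd
AdddA
AdAAd
step 10: AddAd
dAAdd
dAdAd
dAAdd
AAAAA
AddAd
step 11: AddAd
dAAdd
dAdAd
dAAdd
AAdAA
AAAdd
step 12: AddAd
dAAdd
dAdAd
ddAdd
ddAAA
AdAdd
step 13: AddAd
ddAdd
AdAAd
dAAdd
ddAAA
AdAdd
step 14: AddAd
ddAdd
AdAAd
ddAdd
AAdAA
AAAdd
step 15: AdAdA
ddAAd
AdAAd
ddAdd
AAdAA
AAAdd
step 16: AdAdA
ddAAd
ddAAd
AAAdd
dAdAA
AAAdd
step 17: AdAdA
dAAAd
AAdAd
AdAdd
dAdAA
AAAdd
step 18: AdAdA
dAAdd
AAAdA
AdAAd
dAdAA
AAAdd
step 19: AdAdA
dAAdd
AAAAA
AdddA
dAddA
AAAdd
step 20: AdAdA
ddAdd
dddAA
AAddA
dAddA
AAAdd
step 21: AdAdA
ddAdd
dddAA
AAddA
AAddA
ddAdd
step 22: AdAdA
ddAdd
dddAd
AAdAd
AAddd
ddAdd
step 23: AdAdA
ddAdd
dddAd
AAdAA
AAdAA
ddAdA
step 24: AdAdA
ddAdd
dddAd
AAAAA
AdAdA
ddddA

14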